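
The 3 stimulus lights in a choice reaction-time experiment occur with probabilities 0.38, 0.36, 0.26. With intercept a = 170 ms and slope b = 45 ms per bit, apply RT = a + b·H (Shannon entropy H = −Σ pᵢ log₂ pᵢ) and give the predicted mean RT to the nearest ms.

H = 0.38·log₂(1/0.38) + 0.36·log₂(1/0.36) + 0.26·log₂(1/0.26) = 1.5664 bits.
RT = 170 + 45 × 1.5664 = 240.49 ms.

240 ms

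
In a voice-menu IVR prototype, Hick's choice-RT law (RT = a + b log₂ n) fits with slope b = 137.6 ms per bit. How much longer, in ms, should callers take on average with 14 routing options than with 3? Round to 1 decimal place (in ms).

The intercept a cancels: ΔRT = b·(log₂ n₂ − log₂ n₁) = b·log₂(n₂/n₁).
log₂(14) − log₂(3) = 3.8074 − 1.5850 = 2.2224.
ΔRT = 137.6 × 2.2224 = 305.801 ms.

305.8 ms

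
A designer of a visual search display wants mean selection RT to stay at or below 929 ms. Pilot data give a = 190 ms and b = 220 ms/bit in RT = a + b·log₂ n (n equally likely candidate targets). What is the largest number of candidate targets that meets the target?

Set 190 + 220·log₂ n ≤ 929 → log₂ n ≤ (929 − 190)/220 = 3.3591.
So n ≤ 2^3.3591 = 10.261; the largest integer n is 10.

10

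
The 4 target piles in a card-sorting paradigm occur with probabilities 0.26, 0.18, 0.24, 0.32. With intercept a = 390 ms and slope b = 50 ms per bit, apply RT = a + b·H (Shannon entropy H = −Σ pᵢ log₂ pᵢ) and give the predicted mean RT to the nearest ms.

489 ms

H = 0.26·log₂(1/0.26) + 0.18·log₂(1/0.18) + 0.24·log₂(1/0.24) + 0.32·log₂(1/0.32) = 1.9708 bits.
RT = 390 + 50 × 1.9708 = 488.54 ms.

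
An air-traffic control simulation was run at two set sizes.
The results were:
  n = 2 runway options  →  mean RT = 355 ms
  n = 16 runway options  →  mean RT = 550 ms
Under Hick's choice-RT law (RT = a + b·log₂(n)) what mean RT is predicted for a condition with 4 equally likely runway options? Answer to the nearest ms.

420 ms

Solve the two-equation system in a and b:
  b = (550 − 355) / (log₂ 16 − log₂ 2) = 195 / (4 − 1) = 65 ms/bit
  a = 355 − 65 × 1 = 290 ms
Then RT(4) = 290 + 65 × log₂ 4 = 290 + 65 × 2 ≈ 420.000 ms.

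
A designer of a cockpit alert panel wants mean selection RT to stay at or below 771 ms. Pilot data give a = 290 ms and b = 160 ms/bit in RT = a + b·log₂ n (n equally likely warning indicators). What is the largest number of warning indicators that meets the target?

8

Set 290 + 160·log₂ n ≤ 771 → log₂ n ≤ (771 − 290)/160 = 3.0063.
So n ≤ 2^3.0063 = 8.035; the largest integer n is 8.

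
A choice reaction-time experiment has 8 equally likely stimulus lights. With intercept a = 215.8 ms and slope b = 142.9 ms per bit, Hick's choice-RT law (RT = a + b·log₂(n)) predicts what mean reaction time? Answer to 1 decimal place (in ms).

log₂(8) = 3 bits, so RT = 215.8 + 142.9 × 3 ≈ 644.500 ms.

644.5 ms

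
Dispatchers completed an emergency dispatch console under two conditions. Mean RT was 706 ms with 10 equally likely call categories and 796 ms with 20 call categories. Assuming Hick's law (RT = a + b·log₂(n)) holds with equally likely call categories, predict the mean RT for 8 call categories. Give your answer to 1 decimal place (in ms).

677.0 ms

With log₂ n on the abscissa the relation is linear; from the two conditions:
  b = (796 − 706) / (log₂ 20 − log₂ 10) = 90 / (4.3219 − 3.3219) = 90.000 ms/bit
  a = 706 − 90.000 × 3.3219 = 407.026 ms
Then RT(8) = 407.026 + 90.000 × log₂ 8 = 407.026 + 90.000 × 3 ≈ 677.026 ms.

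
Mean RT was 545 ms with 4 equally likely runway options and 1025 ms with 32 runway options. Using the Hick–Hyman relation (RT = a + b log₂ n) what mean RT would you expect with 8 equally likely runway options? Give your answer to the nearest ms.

705 ms

Solve the two-equation system in a and b:
  b = (1025 − 545) / (log₂ 32 − log₂ 4) = 480 / (5 − 2) = 160 ms/bit
  a = 545 − 160 × 2 = 225 ms
Then RT(8) = 225 + 160 × log₂ 8 = 225 + 160 × 3 ≈ 705.000 ms.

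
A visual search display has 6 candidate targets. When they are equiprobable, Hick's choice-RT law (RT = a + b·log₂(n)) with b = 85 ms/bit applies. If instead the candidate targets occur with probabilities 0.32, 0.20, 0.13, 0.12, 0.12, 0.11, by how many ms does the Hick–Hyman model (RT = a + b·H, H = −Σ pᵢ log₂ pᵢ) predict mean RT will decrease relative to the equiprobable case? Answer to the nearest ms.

The RT saving is b·ΔH. Equiprobable H₀ = log₂(6) = 2.5850 bits; with the given probabilities H = 2.4575 bits.
b·(H₀ − H) = 85 × (2.5850 − 2.4575) = 10.84 ms.

11 ms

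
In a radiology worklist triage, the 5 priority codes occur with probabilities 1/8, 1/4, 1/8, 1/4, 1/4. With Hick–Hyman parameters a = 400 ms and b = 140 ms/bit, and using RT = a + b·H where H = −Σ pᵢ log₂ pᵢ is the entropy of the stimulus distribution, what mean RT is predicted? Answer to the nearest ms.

715 ms

H = −Σ pᵢ log₂ pᵢ = 0.125·3 + 0.25·2 + 0.125·3 + 0.25·2 + 0.25·2 = 2.250 bits.
RT = 400 + 140 × 2.250 = 715.00 ms.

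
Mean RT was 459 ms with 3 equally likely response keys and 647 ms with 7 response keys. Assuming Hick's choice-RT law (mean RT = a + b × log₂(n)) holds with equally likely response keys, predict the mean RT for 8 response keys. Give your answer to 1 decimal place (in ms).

676.6 ms

Solve the two-equation system in a and b:
  b = (647 − 459) / (log₂ 7 − log₂ 3) = 188 / (2.8074 − 1.5850) = 153.797 ms/bit
  a = 459 − 153.797 × 1.5850 = 215.238 ms
Then RT(8) = 215.238 + 153.797 × log₂ 8 = 215.238 + 153.797 × 3 ≈ 676.628 ms.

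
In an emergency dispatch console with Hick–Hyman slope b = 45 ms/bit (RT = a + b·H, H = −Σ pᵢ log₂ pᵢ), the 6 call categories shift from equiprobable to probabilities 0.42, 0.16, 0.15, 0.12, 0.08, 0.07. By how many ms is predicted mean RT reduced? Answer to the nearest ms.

13 ms

Equiprobable entropy H₀ = log₂ 6 = 2.5850 bits.
Skewed entropy H = −Σ pᵢ log₂ pᵢ = 2.2863 bits.
ΔRT = b·(H₀ − H) = 45 × 0.2986 = 13.44 ms.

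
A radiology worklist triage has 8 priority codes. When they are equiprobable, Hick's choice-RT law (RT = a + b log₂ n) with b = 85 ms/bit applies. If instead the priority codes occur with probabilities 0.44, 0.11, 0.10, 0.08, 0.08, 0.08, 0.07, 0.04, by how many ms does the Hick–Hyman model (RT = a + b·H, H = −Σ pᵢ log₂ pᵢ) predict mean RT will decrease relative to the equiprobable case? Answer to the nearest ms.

The RT saving is b·ΔH. Equiprobable H₀ = log₂(8) = 3.0000 bits; with the given probabilities H = 2.5325 bits.
b·(H₀ − H) = 85 × (3.0000 − 2.5325) = 39.74 ms.

40 ms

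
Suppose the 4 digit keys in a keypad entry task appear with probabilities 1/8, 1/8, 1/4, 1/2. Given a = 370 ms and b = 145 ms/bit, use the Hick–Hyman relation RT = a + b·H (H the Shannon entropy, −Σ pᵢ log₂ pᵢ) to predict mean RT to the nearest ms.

624 ms

H = −Σ pᵢ log₂ pᵢ = 0.125·3 + 0.125·3 + 0.25·2 + 0.5·1 = 1.750 bits.
RT = 370 + 145 × 1.750 = 623.75 ms.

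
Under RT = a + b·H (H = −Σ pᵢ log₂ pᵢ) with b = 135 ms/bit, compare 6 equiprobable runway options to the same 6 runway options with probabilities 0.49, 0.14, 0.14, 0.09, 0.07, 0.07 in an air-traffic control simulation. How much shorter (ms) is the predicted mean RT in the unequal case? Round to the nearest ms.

The RT saving is b·ΔH. Equiprobable H₀ = log₂(6) = 2.5850 bits; with the given probabilities H = 2.1483 bits.
b·(H₀ − H) = 135 × (2.5850 − 2.1483) = 58.95 ms.

59 ms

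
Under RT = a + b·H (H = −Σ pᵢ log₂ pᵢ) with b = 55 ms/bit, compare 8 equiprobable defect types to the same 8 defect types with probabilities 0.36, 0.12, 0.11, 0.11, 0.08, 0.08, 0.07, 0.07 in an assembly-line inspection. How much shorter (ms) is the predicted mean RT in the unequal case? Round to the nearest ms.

15 ms

Equiprobable entropy H₀ = log₂ 8 = 3.0000 bits.
Skewed entropy H = −Σ pᵢ log₂ pᵢ = 2.7184 bits.
ΔRT = b·(H₀ − H) = 55 × 0.2816 = 15.49 ms.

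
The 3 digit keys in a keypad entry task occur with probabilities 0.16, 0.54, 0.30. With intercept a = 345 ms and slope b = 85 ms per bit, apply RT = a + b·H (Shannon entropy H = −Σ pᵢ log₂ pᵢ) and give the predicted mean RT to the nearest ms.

466 ms

Entropy contributions −pᵢ log₂ pᵢ: 0.4230, 0.4800, 0.5211; sum H = 1.4241 bits.
RT = a + bH = 345 + 85·1.4241 = 466.05 ms.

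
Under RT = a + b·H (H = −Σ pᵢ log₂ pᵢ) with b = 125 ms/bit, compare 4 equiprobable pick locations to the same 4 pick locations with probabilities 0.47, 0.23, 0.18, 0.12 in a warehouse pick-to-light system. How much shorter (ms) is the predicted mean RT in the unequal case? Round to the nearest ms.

The RT saving is b·ΔH. Equiprobable H₀ = log₂(4) = 2.0000 bits; with the given probabilities H = 1.8120 bits.
b·(H₀ − H) = 125 × (2.0000 − 1.8120) = 23.50 ms.

24 ms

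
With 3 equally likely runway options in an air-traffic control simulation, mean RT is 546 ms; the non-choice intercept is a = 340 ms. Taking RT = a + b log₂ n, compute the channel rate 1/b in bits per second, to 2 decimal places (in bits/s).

7.69 bits/s

Choice component = 546 − 340 = 206 ms over log₂(3) = 1.5850 bits.
b = 206 / 1.5850 = 129.972 ms/bit, so 1/b = 7.694 bits/s.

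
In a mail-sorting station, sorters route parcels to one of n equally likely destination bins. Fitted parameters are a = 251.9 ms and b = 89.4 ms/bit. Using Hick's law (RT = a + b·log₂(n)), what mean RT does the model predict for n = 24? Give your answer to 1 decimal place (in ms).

661.8 ms

log₂(24) = 4.5850 bits, so RT = 251.9 + 89.4 × 4.5850 ≈ 661.796 ms.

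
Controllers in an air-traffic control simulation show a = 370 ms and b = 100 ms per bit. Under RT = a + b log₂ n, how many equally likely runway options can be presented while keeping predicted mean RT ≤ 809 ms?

20

100·log₂ n ≤ 809 − 370 = 439, giving log₂ n ≤ 4.3900 and n ≤ 20.966. The largest whole number is 20.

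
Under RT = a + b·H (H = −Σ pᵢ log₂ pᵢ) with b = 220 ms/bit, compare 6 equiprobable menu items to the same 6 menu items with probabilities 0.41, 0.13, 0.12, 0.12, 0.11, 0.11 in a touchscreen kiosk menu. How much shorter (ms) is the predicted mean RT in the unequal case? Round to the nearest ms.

53 ms

The RT saving is b·ΔH. Equiprobable H₀ = log₂(6) = 2.5850 bits; with the given probabilities H = 2.3447 bits.
b·(H₀ − H) = 220 × (2.5850 − 2.3447) = 52.85 ms.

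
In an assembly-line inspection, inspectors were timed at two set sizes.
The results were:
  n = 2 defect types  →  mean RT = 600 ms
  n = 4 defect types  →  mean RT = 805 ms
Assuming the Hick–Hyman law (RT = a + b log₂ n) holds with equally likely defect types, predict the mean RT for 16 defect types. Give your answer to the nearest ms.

Solve the two-equation system in a and b:
  b = (805 − 600) / (log₂ 4 − log₂ 2) = 205 / (2 − 1) = 205 ms/bit
  a = 600 − 205 × 1 = 395 ms
Then RT(16) = 395 + 205 × log₂ 16 = 395 + 205 × 4 ≈ 1215.000 ms.

1215 ms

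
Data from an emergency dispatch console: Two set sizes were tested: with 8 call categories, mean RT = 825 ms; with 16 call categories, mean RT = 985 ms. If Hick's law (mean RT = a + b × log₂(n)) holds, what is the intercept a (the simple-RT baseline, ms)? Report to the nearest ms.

The slope on a log₂ axis is (985 − 825) / (4 − 3) = 160 ms/bit.
a = RT₁ − b·log₂ n₁ = 825 − 160 × 3 = 345.000 ms.

345 ms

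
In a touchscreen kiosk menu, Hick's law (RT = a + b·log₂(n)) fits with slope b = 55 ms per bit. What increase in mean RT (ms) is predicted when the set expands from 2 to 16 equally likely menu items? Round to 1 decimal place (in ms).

Only the slope matters, since a is common to both: ΔRT = b·log₂(n₂/n₁).
log₂(16) − log₂(2) = log₂(16/2) = log₂(8) = 3.
ΔRT = 55 × 3.0000 = 165.000 ms.

165.0 ms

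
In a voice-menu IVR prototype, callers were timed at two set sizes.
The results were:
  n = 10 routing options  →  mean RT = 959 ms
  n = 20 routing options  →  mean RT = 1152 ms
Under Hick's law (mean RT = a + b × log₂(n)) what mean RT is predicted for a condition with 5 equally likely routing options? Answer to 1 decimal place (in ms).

766.0 ms

Solve the two-equation system in a and b:
  b = (1152 − 959) / (log₂ 20 − log₂ 10) = 193 / (4.3219 − 3.3219) = 193.000 ms/bit
  a = 959 − 193.000 × 3.3219 = 317.868 ms
Then RT(5) = 317.868 + 193.000 × log₂ 5 = 317.868 + 193.000 × 2.3219 ≈ 766.000 ms.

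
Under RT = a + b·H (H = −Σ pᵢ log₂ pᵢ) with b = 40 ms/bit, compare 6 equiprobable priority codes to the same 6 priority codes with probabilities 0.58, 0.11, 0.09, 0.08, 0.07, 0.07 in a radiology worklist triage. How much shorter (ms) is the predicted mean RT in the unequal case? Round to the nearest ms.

26 ms

The RT saving is b·ΔH. Equiprobable H₀ = log₂(6) = 2.5850 bits; with the given probabilities H = 1.9474 bits.
b·(H₀ − H) = 40 × (2.5850 − 1.9474) = 25.50 ms.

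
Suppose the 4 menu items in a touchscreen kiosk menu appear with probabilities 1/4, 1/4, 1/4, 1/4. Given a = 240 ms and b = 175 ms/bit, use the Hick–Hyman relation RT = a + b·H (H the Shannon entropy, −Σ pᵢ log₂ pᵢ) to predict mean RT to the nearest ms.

Each term −pᵢ log₂ pᵢ: 0.25·2 + 0.25·2 + 0.25·2 + 0.25·2; summed, H = 2.000 bits.
Mean RT = a + bH = 240 + 175·2.000 = 590.00 ms.

590 ms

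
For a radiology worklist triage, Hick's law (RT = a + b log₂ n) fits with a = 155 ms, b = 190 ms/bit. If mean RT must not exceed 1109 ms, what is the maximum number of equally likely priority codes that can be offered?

32

Information budget: (1109 − 155)/190 = 5.0211 bits, so n ≤ 2^5.0211 = 32.470 → at most 32.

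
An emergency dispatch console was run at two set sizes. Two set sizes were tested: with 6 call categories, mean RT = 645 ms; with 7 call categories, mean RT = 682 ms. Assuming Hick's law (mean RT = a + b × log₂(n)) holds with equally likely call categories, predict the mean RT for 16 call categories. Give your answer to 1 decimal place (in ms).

With log₂ n on the abscissa the relation is linear; from the two conditions:
  b = (682 − 645) / (log₂ 7 − log₂ 6) = 37 / (2.8074 − 2.5850) = 166.373 ms/bit
  a = 645 − 166.373 × 2.5850 = 214.933 ms
Then RT(16) = 214.933 + 166.373 × log₂ 16 = 214.933 + 166.373 × 4 ≈ 880.423 ms.

880.4 ms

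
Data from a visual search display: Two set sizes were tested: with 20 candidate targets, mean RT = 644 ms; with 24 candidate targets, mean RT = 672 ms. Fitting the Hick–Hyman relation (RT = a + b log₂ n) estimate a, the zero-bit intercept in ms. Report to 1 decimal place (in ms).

Slope: b = (672 − 644) / (log₂ 24 − log₂ 20) = 28/0.2630 = 106.450 ms/bit.
Intercept: a = 644 − 106.450·log₂(20) = 183.931 ms.

183.9 ms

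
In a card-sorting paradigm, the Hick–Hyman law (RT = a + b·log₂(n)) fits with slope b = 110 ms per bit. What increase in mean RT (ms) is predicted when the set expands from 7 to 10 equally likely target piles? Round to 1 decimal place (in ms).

The intercept a cancels: ΔRT = b·(log₂ n₂ − log₂ n₁) = b·log₂(n₂/n₁).
log₂(10) − log₂(7) = 3.3219 − 2.8074 = 0.5146.
ΔRT = 110 × 0.5146 = 56.603 ms.

56.6 ms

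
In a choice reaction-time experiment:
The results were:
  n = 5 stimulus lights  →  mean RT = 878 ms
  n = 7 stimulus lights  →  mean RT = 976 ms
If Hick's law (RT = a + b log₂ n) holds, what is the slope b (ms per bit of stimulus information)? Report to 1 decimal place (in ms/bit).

The slope on a log₂ axis is (976 − 878) / (2.8074 − 2.3219) = 201.884 ms/bit.

201.9 ms/bit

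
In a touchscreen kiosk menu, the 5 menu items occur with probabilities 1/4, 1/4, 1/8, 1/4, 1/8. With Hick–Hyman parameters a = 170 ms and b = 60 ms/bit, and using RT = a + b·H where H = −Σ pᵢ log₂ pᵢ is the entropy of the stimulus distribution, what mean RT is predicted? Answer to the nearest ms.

305 ms

H = −Σ pᵢ log₂ pᵢ = 0.25·2 + 0.25·2 + 0.125·3 + 0.25·2 + 0.125·3 = 2.250 bits.
RT = 170 + 60 × 2.250 = 305.00 ms.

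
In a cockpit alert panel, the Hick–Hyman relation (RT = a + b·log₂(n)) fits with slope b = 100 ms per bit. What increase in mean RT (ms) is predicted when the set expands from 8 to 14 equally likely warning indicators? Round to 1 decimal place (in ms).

The intercept a cancels: ΔRT = b·(log₂ n₂ − log₂ n₁) = b·log₂(n₂/n₁).
log₂(14) − log₂(8) = 3.8074 − 3 = 0.8074.
ΔRT = 100 × 0.8074 = 80.735 ms.

80.7 ms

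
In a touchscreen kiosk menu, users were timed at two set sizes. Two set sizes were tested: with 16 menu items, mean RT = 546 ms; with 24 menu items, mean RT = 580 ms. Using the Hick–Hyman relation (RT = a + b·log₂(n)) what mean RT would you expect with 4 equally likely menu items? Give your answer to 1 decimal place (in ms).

Solve the two-equation system in a and b:
  b = (580 − 546) / (log₂ 24 − log₂ 16) = 34 / (4.5850 − 4) = 58.123 ms/bit
  a = 546 − 58.123 × 4 = 313.506 ms
Then RT(4) = 313.506 + 58.123 × log₂ 4 = 313.506 + 58.123 × 2 ≈ 429.753 ms.

429.8 ms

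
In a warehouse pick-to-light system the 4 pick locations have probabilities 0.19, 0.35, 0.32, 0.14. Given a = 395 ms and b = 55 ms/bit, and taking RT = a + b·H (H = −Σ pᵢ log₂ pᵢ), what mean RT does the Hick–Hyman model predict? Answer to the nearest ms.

500 ms

H = 0.19·log₂(1/0.19) + 0.35·log₂(1/0.35) + 0.32·log₂(1/0.32) + 0.14·log₂(1/0.14) = 1.9085 bits.
RT = 395 + 55 × 1.9085 = 499.97 ms.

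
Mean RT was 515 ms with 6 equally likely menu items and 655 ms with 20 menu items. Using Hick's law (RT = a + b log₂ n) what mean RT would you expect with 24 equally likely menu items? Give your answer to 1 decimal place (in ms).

676.2 ms

With log₂ n on the abscissa the relation is linear; from the two conditions:
  b = (655 − 515) / (log₂ 20 − log₂ 6) = 140 / (4.3219 − 2.5850) = 80.600 ms/bit
  a = 515 − 80.600 × 2.5850 = 306.651 ms
Then RT(24) = 306.651 + 80.600 × log₂ 24 = 306.651 + 80.600 × 4.5850 ≈ 676.201 ms.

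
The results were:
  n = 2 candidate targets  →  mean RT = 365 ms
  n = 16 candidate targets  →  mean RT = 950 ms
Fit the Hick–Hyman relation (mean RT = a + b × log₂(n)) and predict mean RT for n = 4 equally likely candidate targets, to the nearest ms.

560 ms

With log₂ n on the abscissa the relation is linear; from the two conditions:
  b = (950 − 365) / (log₂ 16 − log₂ 2) = 585 / (4 − 1) = 195 ms/bit
  a = 365 − 195 × 1 = 170 ms
Then RT(4) = 170 + 195 × log₂ 4 = 170 + 195 × 2 ≈ 560.000 ms.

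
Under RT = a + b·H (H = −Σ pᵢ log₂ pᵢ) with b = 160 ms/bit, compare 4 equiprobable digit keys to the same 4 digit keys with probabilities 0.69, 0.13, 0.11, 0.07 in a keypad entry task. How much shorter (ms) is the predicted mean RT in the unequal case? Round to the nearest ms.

101 ms

Equiprobable entropy H₀ = log₂ 4 = 2.0000 bits.
Skewed entropy H = −Σ pᵢ log₂ pᵢ = 1.3709 bits.
ΔRT = b·(H₀ − H) = 160 × 0.6291 = 100.66 ms.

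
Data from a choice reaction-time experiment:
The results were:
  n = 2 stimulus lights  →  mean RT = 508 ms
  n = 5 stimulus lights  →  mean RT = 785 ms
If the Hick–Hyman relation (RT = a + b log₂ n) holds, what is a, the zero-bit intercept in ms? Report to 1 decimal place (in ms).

The slope on a log₂ axis is (785 − 508) / (2.3219 − 1) = 209.542 ms/bit.
a = RT₁ − b·log₂ n₁ = 508 − 209.542 × 1 = 298.458 ms.

298.5 ms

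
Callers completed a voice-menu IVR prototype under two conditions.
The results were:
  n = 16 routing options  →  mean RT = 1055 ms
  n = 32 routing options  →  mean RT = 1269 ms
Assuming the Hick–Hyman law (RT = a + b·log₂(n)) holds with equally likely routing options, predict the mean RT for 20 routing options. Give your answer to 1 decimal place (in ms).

1123.9 ms

RT is linear in log₂ n, so two points fix the line:
  b = (1269 − 1055) / (log₂ 32 − log₂ 16) = 214 / (5 − 4) = 214.000 ms/bit
  a = 1055 − 214.000 × 4 = 199.000 ms
Then RT(20) = 199.000 + 214.000 × log₂ 20 = 199.000 + 214.000 × 4.3219 ≈ 1123.893 ms.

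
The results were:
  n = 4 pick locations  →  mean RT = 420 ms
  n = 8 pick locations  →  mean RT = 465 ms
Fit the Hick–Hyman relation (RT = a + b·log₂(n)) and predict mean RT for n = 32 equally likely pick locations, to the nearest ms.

555 ms

RT is linear in log₂ n, so two points fix the line:
  b = (465 − 420) / (log₂ 8 − log₂ 4) = 45 / (3 − 2) = 45 ms/bit
  a = 420 − 45 × 2 = 330 ms
Then RT(32) = 330 + 45 × log₂ 32 = 330 + 45 × 5 ≈ 555.000 ms.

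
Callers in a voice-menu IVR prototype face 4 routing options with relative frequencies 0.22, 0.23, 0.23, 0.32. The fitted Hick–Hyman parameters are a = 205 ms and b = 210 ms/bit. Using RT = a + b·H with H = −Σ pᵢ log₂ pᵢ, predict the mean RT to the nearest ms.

621 ms

H = 0.22·log₂(1/0.22) + 0.23·log₂(1/0.23) + 0.23·log₂(1/0.23) + 0.32·log₂(1/0.32) = 1.9819 bits.
RT = 205 + 210 × 1.9819 = 621.21 ms.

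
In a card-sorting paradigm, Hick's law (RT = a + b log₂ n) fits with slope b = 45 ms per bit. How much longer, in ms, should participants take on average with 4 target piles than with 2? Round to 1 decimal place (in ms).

45.0 ms

ΔRT = (a + b log₂ n₂) − (a + b log₂ n₁) = b·(log₂ n₂ − log₂ n₁).
log₂(4) − log₂(2) = log₂(4/2) = log₂(2) = 1.
ΔRT = 45 × 1.0000 = 45.000 ms.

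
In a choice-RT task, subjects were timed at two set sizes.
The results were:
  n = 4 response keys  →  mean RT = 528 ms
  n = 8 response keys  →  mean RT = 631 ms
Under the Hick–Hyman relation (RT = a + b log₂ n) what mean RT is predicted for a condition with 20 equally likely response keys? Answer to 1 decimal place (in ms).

767.2 ms

Fit slope and intercept:
  b = (631 − 528) / (log₂ 8 − log₂ 4) = 103 / (3 − 2) = 103.000 ms/bit
  a = 528 − 103.000 × 2 = 322.000 ms
Then RT(20) = 322.000 + 103.000 × log₂ 20 = 322.000 + 103.000 × 4.3219 ≈ 767.159 ms.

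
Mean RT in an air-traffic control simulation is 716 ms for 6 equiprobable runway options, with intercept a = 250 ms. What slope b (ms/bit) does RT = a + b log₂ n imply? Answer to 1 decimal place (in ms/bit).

6 alternatives carry log₂ 6 = 2.5850 bits; the choice cost is 716 − 250 = 466 ms, so b = 466/2.5850 = 180.273 ms/bit.

180.3 ms/bit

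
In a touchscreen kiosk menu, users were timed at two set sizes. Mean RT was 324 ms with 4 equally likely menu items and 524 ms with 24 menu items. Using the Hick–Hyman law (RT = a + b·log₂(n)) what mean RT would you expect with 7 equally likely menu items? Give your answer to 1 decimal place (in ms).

386.5 ms

Solve the two-equation system in a and b:
  b = (524 − 324) / (log₂ 24 − log₂ 4) = 200 / (4.5850 − 2) = 77.371 ms/bit
  a = 324 − 77.371 × 2 = 169.259 ms
Then RT(7) = 169.259 + 77.371 × log₂ 7 = 169.259 + 77.371 × 2.8074 ≈ 386.466 ms.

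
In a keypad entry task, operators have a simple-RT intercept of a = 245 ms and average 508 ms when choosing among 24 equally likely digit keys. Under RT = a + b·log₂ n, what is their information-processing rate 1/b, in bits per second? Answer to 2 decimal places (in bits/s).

17.43 bits/s

b = (508 − 245)/log₂ 24 = 263/4.5850 = 57.361 ms per bit = 0.05736 s/bit; the reciprocal is 17.433 bits/s.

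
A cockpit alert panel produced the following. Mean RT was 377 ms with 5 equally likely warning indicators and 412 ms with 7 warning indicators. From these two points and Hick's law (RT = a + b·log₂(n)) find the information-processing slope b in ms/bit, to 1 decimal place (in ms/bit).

72.1 ms/bit

Slope: b = (412 − 377) / (log₂ 7 − log₂ 5) = 35/0.4854 = 72.101 ms/bit.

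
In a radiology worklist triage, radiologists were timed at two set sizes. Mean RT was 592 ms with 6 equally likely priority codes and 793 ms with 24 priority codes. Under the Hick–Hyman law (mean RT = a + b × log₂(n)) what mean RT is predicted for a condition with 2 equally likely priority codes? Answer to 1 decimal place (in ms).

RT is linear in log₂ n, so two points fix the line:
  b = (793 − 592) / (log₂ 24 − log₂ 6) = 201 / (4.5850 − 2.5850) = 100.500 ms/bit
  a = 592 − 100.500 × 2.5850 = 332.211 ms
Then RT(2) = 332.211 + 100.500 × log₂ 2 = 332.211 + 100.500 × 1 ≈ 432.711 ms.

432.7 ms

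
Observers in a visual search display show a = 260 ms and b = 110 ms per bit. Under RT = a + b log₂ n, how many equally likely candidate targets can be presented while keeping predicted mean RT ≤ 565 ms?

6

Information budget: (565 − 260)/110 = 2.7727 bits, so n ≤ 2^2.7727 = 6.834 → at most 6.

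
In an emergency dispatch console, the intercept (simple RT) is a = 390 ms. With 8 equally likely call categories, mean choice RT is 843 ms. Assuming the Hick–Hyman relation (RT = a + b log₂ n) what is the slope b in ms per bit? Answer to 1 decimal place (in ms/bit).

151.0 ms/bit

b = (843 − 390) / log₂(8) = 453 / 3 = 151.000 ms/bit.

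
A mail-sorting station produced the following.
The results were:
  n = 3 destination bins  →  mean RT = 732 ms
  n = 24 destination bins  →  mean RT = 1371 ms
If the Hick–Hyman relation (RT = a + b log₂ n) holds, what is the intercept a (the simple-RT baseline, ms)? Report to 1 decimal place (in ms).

Slope: b = (1371 − 732) / (log₂ 24 − log₂ 3) = 639/3.0000 = 213.000 ms/bit.
a = RT₁ − b·log₂ n₁ = 732 − 213.000 × 1.5850 = 394.403 ms.

394.4 ms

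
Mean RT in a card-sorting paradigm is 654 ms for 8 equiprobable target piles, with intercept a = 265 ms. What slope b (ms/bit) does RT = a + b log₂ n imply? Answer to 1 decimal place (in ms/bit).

8 alternatives carry log₂ 8 = 3 bits; the choice cost is 654 − 265 = 389 ms, so b = 389/3 = 129.667 ms/bit.

129.7 ms/bit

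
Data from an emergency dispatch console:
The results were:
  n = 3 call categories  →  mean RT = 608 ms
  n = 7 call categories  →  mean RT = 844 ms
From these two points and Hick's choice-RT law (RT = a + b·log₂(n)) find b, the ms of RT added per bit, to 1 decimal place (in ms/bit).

b = (RT₂ − RT₁)/(log₂ n₂ − log₂ n₁) = (844 − 608)/(2.8074 − 1.5850) = 193.064 ms/bit.

193.1 ms/bit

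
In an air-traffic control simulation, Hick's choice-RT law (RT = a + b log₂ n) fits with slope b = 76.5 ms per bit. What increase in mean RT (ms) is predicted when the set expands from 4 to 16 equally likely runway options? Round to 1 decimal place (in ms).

Only the slope matters, since a is common to both: ΔRT = b·log₂(n₂/n₁).
log₂(16) − log₂(4) = log₂(16/4) = log₂(4) = 2.
ΔRT = 76.5 × 2.0000 = 153.000 ms.

153.0 ms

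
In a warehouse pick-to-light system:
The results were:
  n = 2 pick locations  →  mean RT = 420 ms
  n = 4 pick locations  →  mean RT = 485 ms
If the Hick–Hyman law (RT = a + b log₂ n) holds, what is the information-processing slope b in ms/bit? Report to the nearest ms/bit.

b = (RT₂ − RT₁)/(log₂ n₂ − log₂ n₁) = (485 − 420)/(2 − 1) = 65 ms/bit.

65 ms/bit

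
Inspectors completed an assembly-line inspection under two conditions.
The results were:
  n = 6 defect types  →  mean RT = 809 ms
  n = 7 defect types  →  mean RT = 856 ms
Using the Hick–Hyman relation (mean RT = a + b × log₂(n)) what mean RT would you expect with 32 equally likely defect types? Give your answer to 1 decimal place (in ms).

Fit slope and intercept:
  b = (856 − 809) / (log₂ 7 − log₂ 6) = 47 / (2.8074 − 2.5850) = 211.338 ms/bit
  a = 809 − 211.338 × 2.5850 = 262.699 ms
Then RT(32) = 262.699 + 211.338 × log₂ 32 = 262.699 + 211.338 × 5 ≈ 1319.390 ms.

1319.4 ms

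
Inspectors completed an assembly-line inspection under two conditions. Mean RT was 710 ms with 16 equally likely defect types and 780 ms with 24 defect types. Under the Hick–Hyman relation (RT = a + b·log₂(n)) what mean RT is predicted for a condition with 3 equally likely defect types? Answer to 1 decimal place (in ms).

421.0 ms

Fit slope and intercept:
  b = (780 − 710) / (log₂ 24 − log₂ 16) = 70 / (4.5850 − 4) = 119.666 ms/bit
  a = 710 − 119.666 × 4 = 231.337 ms
Then RT(3) = 231.337 + 119.666 × log₂ 3 = 231.337 + 119.666 × 1.5850 ≈ 421.003 ms.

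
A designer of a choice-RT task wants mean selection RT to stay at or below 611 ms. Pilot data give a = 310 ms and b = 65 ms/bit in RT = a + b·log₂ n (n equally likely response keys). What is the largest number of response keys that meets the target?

24

Set 310 + 65·log₂ n ≤ 611 → log₂ n ≤ (611 − 310)/65 = 4.6308.
So n ≤ 2^4.6308 = 24.774; the largest integer n is 24.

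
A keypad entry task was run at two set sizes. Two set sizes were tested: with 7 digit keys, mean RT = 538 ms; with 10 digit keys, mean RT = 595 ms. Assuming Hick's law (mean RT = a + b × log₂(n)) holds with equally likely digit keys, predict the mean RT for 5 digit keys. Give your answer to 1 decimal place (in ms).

RT is linear in log₂ n, so two points fix the line:
  b = (595 − 538) / (log₂ 10 − log₂ 7) = 57 / (3.3219 − 2.8074) = 110.771 ms/bit
  a = 538 − 110.771 × 2.8074 = 227.025 ms
Then RT(5) = 227.025 + 110.771 × log₂ 5 = 227.025 + 110.771 × 2.3219 ≈ 484.229 ms.

484.2 ms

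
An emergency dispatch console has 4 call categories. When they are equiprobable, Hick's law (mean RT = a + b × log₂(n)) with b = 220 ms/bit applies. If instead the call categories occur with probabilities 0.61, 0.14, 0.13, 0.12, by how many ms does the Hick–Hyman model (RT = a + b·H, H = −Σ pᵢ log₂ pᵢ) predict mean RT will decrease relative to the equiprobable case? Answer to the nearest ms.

The RT saving is b·ΔH. Equiprobable H₀ = log₂(4) = 2.0000 bits; with the given probabilities H = 1.5818 bits.
b·(H₀ − H) = 220 × (2.0000 − 1.5818) = 92.00 ms.

92 ms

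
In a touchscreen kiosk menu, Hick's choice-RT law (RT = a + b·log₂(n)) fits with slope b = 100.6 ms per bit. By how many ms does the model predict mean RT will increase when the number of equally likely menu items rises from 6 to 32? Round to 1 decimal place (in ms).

ΔRT = (a + b log₂ n₂) − (a + b log₂ n₁) = b·(log₂ n₂ − log₂ n₁).
log₂(32) − log₂(6) = 5 − 2.5850 = 2.4150.
ΔRT = 100.6 × 2.4150 = 242.953 ms.

243.0 ms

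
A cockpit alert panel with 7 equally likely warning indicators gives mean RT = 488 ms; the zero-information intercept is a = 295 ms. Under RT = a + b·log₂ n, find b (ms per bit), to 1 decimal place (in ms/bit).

68.7 ms/bit

log₂(7) = 2.8074 bits.
b = (RT − a)/log₂ n = (488 − 295) / 2.8074 = 68.748 ms/bit.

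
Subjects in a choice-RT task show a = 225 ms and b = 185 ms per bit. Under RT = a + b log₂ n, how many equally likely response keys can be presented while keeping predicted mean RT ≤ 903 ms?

12

Information budget: (903 − 225)/185 = 3.6649 bits, so n ≤ 2^3.6649 = 12.683 → at most 12.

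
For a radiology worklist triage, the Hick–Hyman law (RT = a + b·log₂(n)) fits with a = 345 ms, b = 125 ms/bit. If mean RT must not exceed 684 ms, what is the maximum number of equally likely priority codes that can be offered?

125·log₂ n ≤ 684 − 345 = 339, giving log₂ n ≤ 2.7120 and n ≤ 6.552. The largest whole number is 6.

6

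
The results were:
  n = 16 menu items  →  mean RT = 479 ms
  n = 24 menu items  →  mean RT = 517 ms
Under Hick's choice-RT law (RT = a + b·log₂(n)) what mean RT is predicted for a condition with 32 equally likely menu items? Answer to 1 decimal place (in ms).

Fit slope and intercept:
  b = (517 − 479) / (log₂ 24 − log₂ 16) = 38 / (4.5850 − 4) = 64.961 ms/bit
  a = 479 − 64.961 × 4 = 219.154 ms
Then RT(32) = 219.154 + 64.961 × log₂ 32 = 219.154 + 64.961 × 5 ≈ 543.961 ms.

544.0 ms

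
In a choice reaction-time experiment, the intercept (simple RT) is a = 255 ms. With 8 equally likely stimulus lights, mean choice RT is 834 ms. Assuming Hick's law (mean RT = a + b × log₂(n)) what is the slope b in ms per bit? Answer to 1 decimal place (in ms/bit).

193.0 ms/bit

8 alternatives carry log₂ 8 = 3 bits; the choice cost is 834 − 255 = 579 ms, so b = 579/3 = 193.000 ms/bit.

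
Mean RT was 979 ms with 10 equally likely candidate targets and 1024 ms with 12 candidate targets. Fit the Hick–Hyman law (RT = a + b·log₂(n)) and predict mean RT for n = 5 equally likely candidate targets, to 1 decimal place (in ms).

Solve the two-equation system in a and b:
  b = (1024 − 979) / (log₂ 12 − log₂ 10) = 45 / (3.5850 − 3.3219) = 171.080 ms/bit
  a = 979 − 171.080 × 3.3219 = 410.684 ms
Then RT(5) = 410.684 + 171.080 × log₂ 5 = 410.684 + 171.080 × 2.3219 ≈ 807.920 ms.

807.9 ms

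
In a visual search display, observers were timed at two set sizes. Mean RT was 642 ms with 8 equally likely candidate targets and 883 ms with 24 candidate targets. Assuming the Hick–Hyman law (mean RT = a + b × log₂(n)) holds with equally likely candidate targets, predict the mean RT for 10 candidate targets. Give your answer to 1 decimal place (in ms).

RT is linear in log₂ n, so two points fix the line:
  b = (883 − 642) / (log₂ 24 − log₂ 8) = 241 / (4.5850 − 3) = 152.054 ms/bit
  a = 642 − 152.054 × 3 = 185.838 ms
Then RT(10) = 185.838 + 152.054 × log₂ 10 = 185.838 + 152.054 × 3.3219 ≈ 690.950 ms.

691.0 ms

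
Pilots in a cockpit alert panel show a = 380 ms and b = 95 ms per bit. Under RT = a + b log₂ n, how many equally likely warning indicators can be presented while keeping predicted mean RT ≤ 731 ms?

12

Set 380 + 95·log₂ n ≤ 731 → log₂ n ≤ (731 − 380)/95 = 3.6947.
So n ≤ 2^3.6947 = 12.949; the largest integer n is 12.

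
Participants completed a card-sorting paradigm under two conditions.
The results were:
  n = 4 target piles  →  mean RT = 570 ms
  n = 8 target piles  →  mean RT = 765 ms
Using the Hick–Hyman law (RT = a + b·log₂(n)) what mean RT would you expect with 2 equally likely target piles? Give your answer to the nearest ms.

Solve the two-equation system in a and b:
  b = (765 − 570) / (log₂ 8 − log₂ 4) = 195 / (3 − 2) = 195 ms/bit
  a = 570 − 195 × 2 = 180 ms
Then RT(2) = 180 + 195 × log₂ 2 = 180 + 195 × 1 ≈ 375.000 ms.

375 ms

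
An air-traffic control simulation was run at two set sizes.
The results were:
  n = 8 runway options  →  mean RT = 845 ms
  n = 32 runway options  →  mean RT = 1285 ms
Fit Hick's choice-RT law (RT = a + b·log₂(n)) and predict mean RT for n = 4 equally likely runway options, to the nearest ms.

Fit slope and intercept:
  b = (1285 − 845) / (log₂ 32 − log₂ 8) = 440 / (5 − 3) = 220 ms/bit
  a = 845 − 220 × 3 = 185 ms
Then RT(4) = 185 + 220 × log₂ 4 = 185 + 220 × 2 ≈ 625.000 ms.

625 ms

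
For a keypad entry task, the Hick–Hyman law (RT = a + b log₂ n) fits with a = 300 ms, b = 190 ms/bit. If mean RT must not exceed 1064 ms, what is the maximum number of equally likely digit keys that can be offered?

16

Set 300 + 190·log₂ n ≤ 1064 → log₂ n ≤ (1064 − 300)/190 = 4.0211.
So n ≤ 2^4.0211 = 16.235; the largest integer n is 16.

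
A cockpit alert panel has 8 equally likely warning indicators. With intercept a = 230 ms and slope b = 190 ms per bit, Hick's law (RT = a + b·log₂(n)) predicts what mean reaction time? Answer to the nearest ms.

log₂(8) = 3 bits, so RT = 230 + 190 × 3 ≈ 800.000 ms.

800 ms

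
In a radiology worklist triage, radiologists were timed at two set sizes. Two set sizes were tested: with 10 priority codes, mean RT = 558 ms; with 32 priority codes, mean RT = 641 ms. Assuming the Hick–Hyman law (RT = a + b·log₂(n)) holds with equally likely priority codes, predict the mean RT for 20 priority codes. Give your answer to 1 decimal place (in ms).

With log₂ n on the abscissa the relation is linear; from the two conditions:
  b = (641 − 558) / (log₂ 32 − log₂ 10) = 83 / (5 − 3.3219) = 49.462 ms/bit
  a = 558 − 49.462 × 3.3219 = 393.692 ms
Then RT(20) = 393.692 + 49.462 × log₂ 20 = 393.692 + 49.462 × 4.3219 ≈ 607.462 ms.

607.5 ms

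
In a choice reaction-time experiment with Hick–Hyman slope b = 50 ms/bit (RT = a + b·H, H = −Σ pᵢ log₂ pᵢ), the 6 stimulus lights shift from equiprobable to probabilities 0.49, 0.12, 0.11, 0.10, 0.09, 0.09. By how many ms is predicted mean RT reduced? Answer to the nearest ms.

20 ms

The RT saving is b·ΔH. Equiprobable H₀ = log₂(6) = 2.5850 bits; with the given probabilities H = 2.1791 bits.
b·(H₀ − H) = 50 × (2.5850 − 2.1791) = 20.29 ms.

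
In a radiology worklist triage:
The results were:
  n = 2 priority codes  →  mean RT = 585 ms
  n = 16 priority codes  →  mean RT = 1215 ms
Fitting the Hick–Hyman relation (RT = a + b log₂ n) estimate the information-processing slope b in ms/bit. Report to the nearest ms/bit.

The slope on a log₂ axis is (1215 − 585) / (4 − 1) = 210 ms/bit.

210 ms/bit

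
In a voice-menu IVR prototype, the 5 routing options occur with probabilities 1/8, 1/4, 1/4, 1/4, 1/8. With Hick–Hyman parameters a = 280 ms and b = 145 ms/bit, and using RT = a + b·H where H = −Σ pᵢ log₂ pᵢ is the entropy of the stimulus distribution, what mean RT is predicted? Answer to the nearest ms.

H = −Σ pᵢ log₂ pᵢ = 0.125·3 + 0.25·2 + 0.25·2 + 0.25·2 + 0.125·3 = 2.250 bits.
RT = 280 + 145 × 2.250 = 606.25 ms.

606 ms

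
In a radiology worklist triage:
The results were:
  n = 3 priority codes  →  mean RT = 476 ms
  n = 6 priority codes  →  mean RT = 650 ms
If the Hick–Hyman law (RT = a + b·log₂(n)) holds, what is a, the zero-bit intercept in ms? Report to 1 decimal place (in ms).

Slope: b = (650 − 476) / (log₂ 6 − log₂ 3) = 174/1.0000 = 174.000 ms/bit.
Intercept: a = 476 − 174.000·log₂(3) = 200.217 ms.

200.2 ms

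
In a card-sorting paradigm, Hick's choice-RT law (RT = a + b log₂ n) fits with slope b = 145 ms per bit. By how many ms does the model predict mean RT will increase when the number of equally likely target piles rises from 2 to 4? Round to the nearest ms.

145 ms

The intercept a cancels: ΔRT = b·(log₂ n₂ − log₂ n₁) = b·log₂(n₂/n₁).
log₂(4) − log₂(2) = log₂(4/2) = log₂(2) = 1.
ΔRT = 145 × 1.0000 = 145.000 ms.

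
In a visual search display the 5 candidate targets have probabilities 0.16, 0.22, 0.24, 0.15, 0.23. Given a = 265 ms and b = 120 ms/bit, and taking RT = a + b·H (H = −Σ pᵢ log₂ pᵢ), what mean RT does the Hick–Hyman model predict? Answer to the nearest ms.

541 ms

H = 0.16·log₂(1/0.16) + 0.22·log₂(1/0.22) + 0.24·log₂(1/0.24) + 0.15·log₂(1/0.15) + 0.23·log₂(1/0.23) = 2.2959 bits.
RT = 265 + 120 × 2.2959 = 540.51 ms.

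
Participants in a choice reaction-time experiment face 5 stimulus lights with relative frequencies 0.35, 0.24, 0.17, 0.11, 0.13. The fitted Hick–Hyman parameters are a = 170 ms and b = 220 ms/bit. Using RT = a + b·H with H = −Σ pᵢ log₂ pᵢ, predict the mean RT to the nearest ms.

652 ms

H = 0.35·log₂(1/0.35) + 0.24·log₂(1/0.24) + 0.17·log₂(1/0.17) + 0.11·log₂(1/0.11) + 0.13·log₂(1/0.13) = 2.1918 bits.
RT = 170 + 220 × 2.1918 = 652.19 ms.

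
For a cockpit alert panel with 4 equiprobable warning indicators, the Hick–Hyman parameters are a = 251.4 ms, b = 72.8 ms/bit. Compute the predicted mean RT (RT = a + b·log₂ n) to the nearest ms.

397 ms

log₂(4) = 2 bits, so RT = 251.4 + 72.8 × 2 ≈ 397.000 ms.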